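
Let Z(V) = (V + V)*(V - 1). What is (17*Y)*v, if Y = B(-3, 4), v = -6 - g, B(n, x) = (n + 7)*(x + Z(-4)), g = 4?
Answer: -29920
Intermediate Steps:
Z(V) = 2*V*(-1 + V) (Z(V) = (2*V)*(-1 + V) = 2*V*(-1 + V))
B(n, x) = (7 + n)*(40 + x) (B(n, x) = (n + 7)*(x + 2*(-4)*(-1 - 4)) = (7 + n)*(x + 2*(-4)*(-5)) = (7 + n)*(x + 40) = (7 + n)*(40 + x))
v = -10 (v = -6 - 1*4 = -6 - 4 = -10)
Y = 176 (Y = 280 + 7*4 + 40*(-3) - 3*4 = 280 + 28 - 120 - 12 = 176)
(17*Y)*v = (17*176)*(-10) = 2992*(-10) = -29920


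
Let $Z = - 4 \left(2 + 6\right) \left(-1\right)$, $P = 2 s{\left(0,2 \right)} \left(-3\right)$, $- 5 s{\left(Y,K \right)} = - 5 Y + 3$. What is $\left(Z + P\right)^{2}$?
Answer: $\frac{31684}{25} \approx 1267.4$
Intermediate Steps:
$s{\left(Y,K \right)} = - \frac{3}{5} + Y$ ($s{\left(Y,K \right)} = - \frac{- 5 Y + 3}{5} = - \frac{3 - 5 Y}{5} = - \frac{3}{5} + Y$)
$P = \frac{18}{5}$ ($P = 2 \left(- \frac{3}{5} + 0\right) \left(-3\right) = 2 \left(- \frac{3}{5}\right) \left(-3\right) = \left(- \frac{6}{5}\right) \left(-3\right) = \frac{18}{5} \approx 3.6$)
$Z = 32$ ($Z = - 4 \cdot 8 \left(-1\right) = \left(-4\right) \left(-8\right) = 32$)
$\left(Z + P\right)^{2} = \left(32 + \frac{18}{5}\right)^{2} = \left(\frac{178}{5}\right)^{2} = \frac{31684}{25}$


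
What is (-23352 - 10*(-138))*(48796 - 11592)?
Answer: -817446288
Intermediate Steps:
(-23352 - 10*(-138))*(48796 - 11592) = (-23352 + 1380)*37204 = -21972*37204 = -817446288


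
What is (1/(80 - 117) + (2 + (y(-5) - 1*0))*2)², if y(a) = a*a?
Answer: 3988009/1369 ≈ 2913.1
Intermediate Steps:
y(a) = a²
(1/(80 - 117) + (2 + (y(-5) - 1*0))*2)² = (1/(80 - 117) + (2 + ((-5)² - 1*0))*2)² = (1/(-37) + (2 + (25 + 0))*2)² = (-1/37 + (2 + 25)*2)² = (-1/37 + 27*2)² = (-1/37 + 54)² = (1997/37)² = 3988009/1369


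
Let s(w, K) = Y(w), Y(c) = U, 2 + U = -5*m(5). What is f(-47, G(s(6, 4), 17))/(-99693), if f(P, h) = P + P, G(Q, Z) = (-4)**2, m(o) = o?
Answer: 94/99693 ≈ 0.00094289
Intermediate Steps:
U = -27 (U = -2 - 5*5 = -2 - 25 = -27)
Y(c) = -27
s(w, K) = -27
G(Q, Z) = 16
f(P, h) = 2*P
f(-47, G(s(6, 4), 17))/(-99693) = (2*(-47))/(-99693) = -94*(-1/99693) = 94/99693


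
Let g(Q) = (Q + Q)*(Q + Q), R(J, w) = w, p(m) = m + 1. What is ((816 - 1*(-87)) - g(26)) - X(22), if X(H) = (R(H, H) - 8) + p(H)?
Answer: -1838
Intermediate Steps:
p(m) = 1 + m
X(H) = -7 + 2*H (X(H) = (H - 8) + (1 + H) = (-8 + H) + (1 + H) = -7 + 2*H)
g(Q) = 4*Q**2 (g(Q) = (2*Q)*(2*Q) = 4*Q**2)
((816 - 1*(-87)) - g(26)) - X(22) = ((816 - 1*(-87)) - 4*26**2) - (-7 + 2*22) = ((816 + 87) - 4*676) - (-7 + 44) = (903 - 1*2704) - 1*37 = (903 - 2704) - 37 = -1801 - 37 = -1838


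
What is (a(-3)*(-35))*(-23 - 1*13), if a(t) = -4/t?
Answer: 1680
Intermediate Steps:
(a(-3)*(-35))*(-23 - 1*13) = (-4/(-3)*(-35))*(-23 - 1*13) = (-4*(-⅓)*(-35))*(-23 - 13) = ((4/3)*(-35))*(-36) = -140/3*(-36) = 1680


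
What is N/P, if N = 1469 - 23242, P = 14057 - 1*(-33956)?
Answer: -21773/48013 ≈ -0.45348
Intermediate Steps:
P = 48013 (P = 14057 + 33956 = 48013)
N = -21773
N/P = -21773/48013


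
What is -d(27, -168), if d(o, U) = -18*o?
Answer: 486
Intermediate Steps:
-d(27, -168) = -(-18)*27 = -1*(-486) = 486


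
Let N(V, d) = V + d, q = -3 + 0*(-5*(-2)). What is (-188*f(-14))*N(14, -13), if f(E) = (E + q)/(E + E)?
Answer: -799/7 ≈ -114.14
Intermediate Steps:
q = -3 (q = -3 + 0*10 = -3 + 0 = -3)
f(E) = (-3 + E)/(2*E) (f(E) = (E - 3)/(E + E) = (-3 + E)/((2*E)) = (-3 + E)*(1/(2*E)) = (-3 + E)/(2*E))
(-188*f(-14))*N(14, -13) = (-94*(-3 - 14)/(-14))*(14 - 13) = -94*(-1)*(-17)/14*1 = -188*17/28*1 = -799/7*1 = -799/7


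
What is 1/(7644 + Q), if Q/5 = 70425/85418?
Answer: 85418/653287317 ≈ 0.00013075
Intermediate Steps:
Q = 352125/85418 (Q = 5*(70425/85418) = 352125/85418 ≈ 4.1224)
1/(7644 + Q) = 1/(7644 + 352125/85418) = 1/(653287317/85418) = 85418/653287317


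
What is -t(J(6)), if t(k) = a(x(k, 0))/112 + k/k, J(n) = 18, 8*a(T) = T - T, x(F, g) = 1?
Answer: -1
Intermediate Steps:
a(T) = 0 (a(T) = (T - T)/8 = (⅛)*0 = 0)
t(k) = 1 (t(k) = 0/112 + k/k = 0*(1/112) + 1 = 0 + 1 = 1)
-t(J(6)) = -1*1 = -1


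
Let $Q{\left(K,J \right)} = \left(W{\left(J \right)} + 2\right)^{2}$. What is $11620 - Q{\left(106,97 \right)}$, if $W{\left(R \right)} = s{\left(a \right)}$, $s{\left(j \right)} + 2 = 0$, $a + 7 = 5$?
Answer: $11620$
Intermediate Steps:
$a = -2$ ($a = -7 + 5 = -2$)
$s{\left(j \right)} = -2$ ($s{\left(j \right)} = -2 + 0 = -2$)
$W{\left(R \right)} = -2$
$Q{\left(K,J \right)} = 0$ ($Q{\left(K,J \right)} = \left(-2 + 2\right)^{2} = 0^{2} = 0$)
$11620 - Q{\left(106,97 \right)} = 11620 - 0 = 11620 + 0 = 11620$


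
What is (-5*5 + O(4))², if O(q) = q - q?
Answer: 625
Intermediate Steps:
O(q) = 0
(-5*5 + O(4))² = (-5*5 + 0)² = (-25 + 0)² = (-25)² = 625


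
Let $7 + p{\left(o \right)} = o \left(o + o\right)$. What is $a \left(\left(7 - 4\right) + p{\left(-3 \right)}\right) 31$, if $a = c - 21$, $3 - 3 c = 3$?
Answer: $-9114$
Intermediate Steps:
$p{\left(o \right)} = -7 + 2 o^{2}$ ($p{\left(o \right)} = -7 + o \left(o + o\right) = -7 + o 2 o = -7 + 2 o^{2}$)
$c = 0$ ($c = 1 - 1 = 0$)
$a = -21$ ($a = 0 - 21 = -21$)
$a \left(\left(7 - 4\right) + p{\left(-3 \right)}\right) 31 = - 21 \left(\left(7 - 4\right) - \left(7 - 2 \left(-3\right)^{2}\right)\right) 31 = - 21 \left(3 + \left(-7 + 2 \cdot 9\right)\right) 31 = - 21 \left(3 + \left(-7 + 18\right)\right) 31 = - 21 \left(3 + 11\right) 31 = \left(-21\right) 14 \cdot 31 = \left(-294\right) 31 = -9114$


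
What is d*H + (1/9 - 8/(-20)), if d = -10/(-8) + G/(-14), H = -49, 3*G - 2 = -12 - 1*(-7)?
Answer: -11563/180 ≈ -64.239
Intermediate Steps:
G = -1 (G = ⅔ + (-12 - 1*(-7))/3 = ⅔ + (-12 + 7)/3 = ⅔ + (⅓)*(-5) = ⅔ - 5/3 = -1)
d = 37/28 (d = -10/(-8) - 1/(-14) = -10*(-⅛) - 1*(-1/14) = 5/4 + 1/14 = 37/28 ≈ 1.3214)
d*H + (1/9 - 8/(-20)) = (37/28)*(-49) + (1/9 - 8/(-20)) = -259/4 + (1*(⅑) - 8*(-1/20)) = -259/4 + (⅑ + ⅖) = -259/4 + 23/45 = -11563/180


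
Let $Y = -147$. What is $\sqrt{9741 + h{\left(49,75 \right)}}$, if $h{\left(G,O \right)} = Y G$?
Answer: $3 \sqrt{282} \approx 50.379$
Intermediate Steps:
$h{\left(G,O \right)} = - 147 G$
$\sqrt{9741 + h{\left(49,75 \right)}} = \sqrt{9741 - 7203} = \sqrt{2538} = 3 \sqrt{282}$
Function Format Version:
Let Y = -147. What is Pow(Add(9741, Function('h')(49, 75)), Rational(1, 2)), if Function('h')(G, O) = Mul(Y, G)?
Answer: Mul(3, Pow(282, Rational(1, 2))) ≈ 50.379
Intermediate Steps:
Function('h')(G, O) = Mul(-147, G)
Pow(Add(9741, Function('h')(49, 75)), Rational(1, 2)) = Pow(Add(9741, Mul(-147, 49)), Rational(1, 2)) = Pow(Add(9741, -7203), Rational(1, 2)) = Pow(2538, Rational(1, 2)) = Mul(3, Pow(282, Rational(1, 2)))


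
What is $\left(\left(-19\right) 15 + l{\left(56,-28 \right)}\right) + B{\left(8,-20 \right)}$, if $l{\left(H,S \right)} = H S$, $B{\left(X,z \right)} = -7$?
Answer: $-1860$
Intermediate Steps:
$\left(\left(-19\right) 15 + l{\left(56,-28 \right)}\right) + B{\left(8,-20 \right)} = \left(\left(-19\right) 15 + 56 \left(-28\right)\right) - 7 = \left(-285 - 1568\right) - 7 = -1853 - 7 = -1860$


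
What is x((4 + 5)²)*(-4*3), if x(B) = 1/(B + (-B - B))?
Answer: 4/27 ≈ 0.14815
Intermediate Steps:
x(B) = -1/B (x(B) = 1/(B - 2*B) = 1/(-B) = -1/B)
x((4 + 5)²)*(-4*3) = (-1/((4 + 5)²))*(-4*3) = -1/(9²)*(-12) = -1/81*(-12) = 4/27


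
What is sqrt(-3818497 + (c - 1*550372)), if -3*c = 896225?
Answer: 4*I*sqrt(2625531)/3 ≈ 2160.5*I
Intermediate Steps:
c = -896225/3 (c = -1/3*896225 = -896225/3 ≈ -2.9874e+5)
sqrt(-3818497 + (c - 1*550372)) = sqrt(-3818497 + (-896225/3 - 1*550372)) = sqrt(-3818497 + (-896225/3 - 550372)) = sqrt(-3818497 - 2547341/3) = sqrt(-14002832/3) = 4*I*sqrt(2625531)/3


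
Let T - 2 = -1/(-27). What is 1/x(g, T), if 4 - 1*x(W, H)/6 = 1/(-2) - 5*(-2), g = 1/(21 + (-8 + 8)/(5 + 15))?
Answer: -1/33 ≈ -0.030303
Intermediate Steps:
g = 1/21 (g = 1/(21 + 0/20) = 1/(21 + 0*(1/20)) = 1/(21 + 0) = 1/21 ≈ 0.047619)
T = 55/27 (T = 2 - 1/(-27) = 2 - 1*(-1/27) = 2 + 1/27 = 55/27 ≈ 2.0370)
x(W, H) = -33 (x(W, H) = 24 - 6*(1/(-2) - 5*(-2)) = 24 - 6*(-½ + 10) = 24 - 6*19/2 = 24 - 57 = -33)
1/x(g, T) = 1/(-33) = -1/33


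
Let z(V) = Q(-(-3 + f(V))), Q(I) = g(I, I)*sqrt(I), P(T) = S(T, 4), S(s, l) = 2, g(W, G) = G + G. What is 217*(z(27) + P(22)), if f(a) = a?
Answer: 434 - 20832*I*sqrt(6) ≈ 434.0 - 51028.0*I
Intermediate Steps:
g(W, G) = 2*G
P(T) = 2
Q(I) = 2*I**(3/2) (Q(I) = (2*I)*sqrt(I) = 2*I**(3/2))
z(V) = 2*(3 - V)**(3/2) (z(V) = 2*(-(-3 + V))**(3/2) = 2*(3 - V)**(3/2))
217*(z(27) + P(22)) = 217*(2*(3 - 1*27)**(3/2) + 2) = 217*(2*(3 - 27)**(3/2) + 2) = 217*(2*(-24)**(3/2) + 2) = 217*(2*(-48*I*sqrt(6)) + 2) = 217*(-96*I*sqrt(6) + 2) = 217*(2 - 96*I*sqrt(6)) = 434 - 20832*I*sqrt(6)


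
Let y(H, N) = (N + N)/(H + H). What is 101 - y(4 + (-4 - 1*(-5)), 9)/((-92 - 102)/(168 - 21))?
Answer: 99293/970 ≈ 102.36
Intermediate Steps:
y(H, N) = N/H (y(H, N) = (2*N)/((2*H)) = (2*N)*(1/(2*H)) = N/H)
101 - y(4 + (-4 - 1*(-5)), 9)/((-92 - 102)/(168 - 21)) = 101 - 9/(4 + (-4 - 1*(-5)))/((-92 - 102)/(168 - 21)) = 101 - 9/(4 + (-4 + 5))/((-194/147)) = 101 - 9/(4 + 1)/((-194*1/147)) = 101 - 9/5/(-194/147) = 101 - 9*(⅕)*(-147)/194 = 101 - 9*(-147)/(5*194) = 101 - 1*(-1323/970) = 101 + 1323/970 = 99293/970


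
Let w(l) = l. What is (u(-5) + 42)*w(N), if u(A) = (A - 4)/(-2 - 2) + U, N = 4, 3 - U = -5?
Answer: 209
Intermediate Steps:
U = 8 (U = 3 - 1*(-5) = 3 + 5 = 8)
u(A) = 9 - A/4 (u(A) = (A - 4)/(-2 - 2) + 8 = (-4 + A)/(-4) + 8 = (-4 + A)*(-¼) + 8 = (1 - A/4) + 8 = 9 - A/4)
(u(-5) + 42)*w(N) = ((9 - ¼*(-5)) + 42)*4 = ((9 + 5/4) + 42)*4 = (41/4 + 42)*4 = (209/4)*4 = 209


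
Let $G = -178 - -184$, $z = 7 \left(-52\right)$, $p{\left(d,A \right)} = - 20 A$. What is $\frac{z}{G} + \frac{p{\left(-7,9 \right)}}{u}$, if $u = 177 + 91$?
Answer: $- \frac{12329}{201} \approx -61.338$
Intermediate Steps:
$z = -364$
$G = 6$ ($G = -178 + 184 = 6$)
$u = 268$
$\frac{z}{G} + \frac{p{\left(-7,9 \right)}}{u} = - \frac{364}{6} + \frac{\left(-20\right) 9}{268} = \left(-364\right) \frac{1}{6} - \frac{45}{67} = - \frac{182}{3} - \frac{45}{67} = - \frac{12329}{201}$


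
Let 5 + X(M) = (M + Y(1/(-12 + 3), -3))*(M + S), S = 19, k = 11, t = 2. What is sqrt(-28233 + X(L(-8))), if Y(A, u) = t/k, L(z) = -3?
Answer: I*sqrt(3422254)/11 ≈ 168.18*I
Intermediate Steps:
Y(A, u) = 2/11
X(M) = -5 + (19 + M)*(2/11 + M) (X(M) = -5 + (M + 2/11)*(M + 19) = -5 + (2/11 + M)*(19 + M) = -5 + (19 + M)*(2/11 + M))
sqrt(-28233 + X(L(-8))) = sqrt(-28233 + (-17/11 + (-3)**2 + (211/11)*(-3))) = sqrt(-28233 + (-17/11 + 9 - 633/11)) = sqrt(-28233 - 551/11) = sqrt(-311114/11) = I*sqrt(3422254)/11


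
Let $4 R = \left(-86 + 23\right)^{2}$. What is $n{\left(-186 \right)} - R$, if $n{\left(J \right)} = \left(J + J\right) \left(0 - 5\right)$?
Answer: $\frac{3471}{4} \approx 867.75$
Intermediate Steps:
$n{\left(J \right)} = - 10 J$ ($n{\left(J \right)} = 2 J \left(-5\right) = - 10 J$)
$R = \frac{3969}{4}$ ($R = \frac{\left(-86 + 23\right)^{2}}{4} = \frac{\left(-63\right)^{2}}{4} = \frac{1}{4} \cdot 3969 = \frac{3969}{4} \approx 992.25$)
$n{\left(-186 \right)} - R = \left(-10\right) \left(-186\right) - \frac{3969}{4} = 1860 - \frac{3969}{4} = \frac{3471}{4}$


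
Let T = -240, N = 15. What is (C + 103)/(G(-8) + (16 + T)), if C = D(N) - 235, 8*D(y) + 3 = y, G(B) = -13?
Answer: 87/158 ≈ 0.55063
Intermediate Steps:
D(y) = -3/8 + y/8
C = -467/2 (C = (-3/8 + (1/8)*15) - 235 = (-3/8 + 15/8) - 235 = 3/2 - 235 = -467/2 ≈ -233.50)
(C + 103)/(G(-8) + (16 + T)) = (-467/2 + 103)/(-13 + (16 - 240)) = -261/(2*(-13 - 224)) = -261/2/(-237) = -261/2*(-1/237) = 87/158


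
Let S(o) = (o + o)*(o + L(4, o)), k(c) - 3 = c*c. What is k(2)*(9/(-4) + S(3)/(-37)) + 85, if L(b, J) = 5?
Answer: 8905/148 ≈ 60.169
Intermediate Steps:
k(c) = 3 + c² (k(c) = 3 + c*c = 3 + c²)
S(o) = 2*o*(5 + o) (S(o) = (o + o)*(o + 5) = (2*o)*(5 + o) = 2*o*(5 + o))
k(2)*(9/(-4) + S(3)/(-37)) + 85 = (3 + 2²)*(9/(-4) + (2*3*(5 + 3))/(-37)) + 85 = (3 + 4)*(9*(-¼) + (2*3*8)*(-1/37)) + 85 = 7*(-9/4 + 48*(-1/37)) + 85 = 7*(-9/4 - 48/37) + 85 = 7*(-525/148) + 85 = -3675/148 + 85 = 8905/148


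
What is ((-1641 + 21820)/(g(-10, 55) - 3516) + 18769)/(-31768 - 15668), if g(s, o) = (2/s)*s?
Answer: -21978029/55563368 ≈ -0.39555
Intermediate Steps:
g(s, o) = 2
((-1641 + 21820)/(g(-10, 55) - 3516) + 18769)/(-31768 - 15668) = ((-1641 + 21820)/(2 - 3516) + 18769)/(-31768 - 15668) = (20179/(-3514) + 18769)/(-47436) = (20179*(-1/3514) + 18769)*(-1/47436) = (-20179/3514 + 18769)*(-1/47436) = (65934087/3514)*(-1/47436) = -21978029/55563368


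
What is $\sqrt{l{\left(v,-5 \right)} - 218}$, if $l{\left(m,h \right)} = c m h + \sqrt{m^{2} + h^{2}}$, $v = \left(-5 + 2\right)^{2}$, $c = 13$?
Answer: $\sqrt{-803 + \sqrt{106}} \approx 28.155 i$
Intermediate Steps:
$v = 9$ ($v = \left(-3\right)^{2} = 9$)
$l{\left(m,h \right)} = \sqrt{h^{2} + m^{2}} + 13 h m$ ($l{\left(m,h \right)} = 13 m h + \sqrt{m^{2} + h^{2}} = 13 h m + \sqrt{h^{2} + m^{2}} = \sqrt{h^{2} + m^{2}} + 13 h m$)
$\sqrt{l{\left(v,-5 \right)} - 218} = \sqrt{\left(\sqrt{\left(-5\right)^{2} + 9^{2}} + 13 \left(-5\right) 9\right) - 218} = \sqrt{\left(\sqrt{25 + 81} - 585\right) - 218} = \sqrt{\left(\sqrt{106} - 585\right) - 218} = \sqrt{\left(-585 + \sqrt{106}\right) - 218} = \sqrt{-803 + \sqrt{106}}$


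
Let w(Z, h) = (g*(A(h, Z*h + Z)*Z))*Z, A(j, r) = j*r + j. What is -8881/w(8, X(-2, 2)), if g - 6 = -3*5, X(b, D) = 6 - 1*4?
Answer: 8881/28800 ≈ 0.30837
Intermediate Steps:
A(j, r) = j + j*r
X(b, D) = 2 (X(b, D) = 6 - 4 = 2)
g = -9 (g = 6 - 3*5 = 6 - 15 = -9)
w(Z, h) = -9*h*Z²*(1 + Z + Z*h) (w(Z, h) = (-9*h*(1 + (Z*h + Z))*Z)*Z = (-9*h*(1 + (Z + Z*h))*Z)*Z = (-9*h*(1 + Z + Z*h)*Z)*Z = (-9*Z*h*(1 + Z + Z*h))*Z = -9*h*Z²*(1 + Z + Z*h))
-8881/w(8, X(-2, 2)) = -8881*(-1/(1152*(1 + 8*(1 + 2)))) = -8881*(-1/(1152*(1 + 8*3))) = -8881*(-1/(1152*(1 + 24))) = -8881/((-9*2*64*25)) = -8881/(-28800) = -8881*(-1/28800) = 8881/28800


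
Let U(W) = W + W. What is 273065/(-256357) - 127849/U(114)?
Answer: -32837244913/58449396 ≈ -561.81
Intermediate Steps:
U(W) = 2*W
273065/(-256357) - 127849/U(114) = 273065/(-256357) - 127849/(2*114) = 273065*(-1/256357) - 127849/228 = -273065/256357 - 127849*1/228 = -273065/256357 - 127849/228 = -32837244913/58449396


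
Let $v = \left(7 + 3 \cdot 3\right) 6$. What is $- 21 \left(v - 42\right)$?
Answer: $-1134$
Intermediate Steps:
$v = 96$ ($v = \left(7 + 9\right) 6 = 16 \cdot 6 = 96$)
$- 21 \left(v - 42\right) = - 21 \left(96 - 42\right) = \left(-21\right) 54 = -1134$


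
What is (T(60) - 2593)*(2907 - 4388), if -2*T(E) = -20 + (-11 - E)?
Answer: 7545695/2 ≈ 3.7728e+6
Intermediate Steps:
T(E) = 31/2 + E/2 (T(E) = -(-20 + (-11 - E))/2 = -(-31 - E)/2 = 31/2 + E/2)
(T(60) - 2593)*(2907 - 4388) = ((31/2 + (½)*60) - 2593)*(2907 - 4388) = ((31/2 + 30) - 2593)*(-1481) = (91/2 - 2593)*(-1481) = -5095/2*(-1481) = 7545695/2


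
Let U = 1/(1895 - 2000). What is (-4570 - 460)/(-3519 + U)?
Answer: 264075/184748 ≈ 1.4294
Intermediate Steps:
U = -1/105 (U = 1/(-105) = -1/105 ≈ -0.0095238)
(-4570 - 460)/(-3519 + U) = (-4570 - 460)/(-3519 - 1/105) = -5030/(-369496/105) = -5030*(-105/369496) = 264075/184748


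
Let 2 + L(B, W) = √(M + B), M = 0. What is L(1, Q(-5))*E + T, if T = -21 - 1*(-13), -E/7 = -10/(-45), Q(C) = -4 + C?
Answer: -58/9 ≈ -6.4444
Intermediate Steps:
E = -14/9 (E = -(-70)/(-45) = -(-70)*(-1)/45 = -7*2/9 = -14/9 ≈ -1.5556)
L(B, W) = -2 + √B (L(B, W) = -2 + √(0 + B) = -2 + √B)
T = -8 (T = -21 + 13 = -8)
L(1, Q(-5))*E + T = (-2 + √1)*(-14/9) - 8 = (-2 + 1)*(-14/9) - 8 = -1*(-14/9) - 8 = 14/9 - 8 = -58/9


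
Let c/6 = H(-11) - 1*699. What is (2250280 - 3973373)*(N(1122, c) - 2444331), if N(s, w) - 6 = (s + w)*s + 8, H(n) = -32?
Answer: 10522110481825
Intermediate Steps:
c = -4386 (c = 6*(-32 - 1*699) = 6*(-32 - 699) = 6*(-731) = -4386)
N(s, w) = 14 + s*(s + w) (N(s, w) = 6 + ((s + w)*s + 8) = 6 + (s*(s + w) + 8) = 6 + (8 + s*(s + w)) = 14 + s*(s + w))
(2250280 - 3973373)*(N(1122, c) - 2444331) = (2250280 - 3973373)*((14 + 1122² + 1122*(-4386)) - 2444331) = -1723093*((14 + 1258884 - 4921092) - 2444331) = -1723093*(-3662194 - 2444331) = -1723093*(-6106525) = 10522110481825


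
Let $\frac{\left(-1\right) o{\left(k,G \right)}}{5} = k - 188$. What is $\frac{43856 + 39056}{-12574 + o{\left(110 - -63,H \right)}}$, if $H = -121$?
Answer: $- \frac{82912}{12499} \approx -6.6335$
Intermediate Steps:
$o{\left(k,G \right)} = 940 - 5 k$ ($o{\left(k,G \right)} = - 5 \left(k - 188\right) = - 5 \left(-188 + k\right) = 940 - 5 k$)
$\frac{43856 + 39056}{-12574 + o{\left(110 - -63,H \right)}} = \frac{43856 + 39056}{-12574 + \left(940 - 5 \left(110 - -63\right)\right)} = \frac{82912}{-12574 + \left(940 - 5 \left(110 + 63\right)\right)} = \frac{82912}{-12574 + \left(940 - 865\right)} = \frac{82912}{-12574 + 75} = \frac{82912}{-12499} = 82912 \left(- \frac{1}{12499}\right) = - \frac{82912}{12499}$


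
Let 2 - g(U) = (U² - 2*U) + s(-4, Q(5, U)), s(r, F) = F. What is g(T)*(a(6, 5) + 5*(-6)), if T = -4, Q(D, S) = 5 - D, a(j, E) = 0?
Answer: 660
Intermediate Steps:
g(U) = 2 - U² + 2*U (g(U) = 2 - ((U² - 2*U) + (5 - 1*5)) = 2 - ((U² - 2*U) + (5 - 5)) = 2 - ((U² - 2*U) + 0) = 2 - (U² - 2*U) = 2 + (-U² + 2*U) = 2 - U² + 2*U)
g(T)*(a(6, 5) + 5*(-6)) = (2 - 1*(-4)² + 2*(-4))*(0 + 5*(-6)) = (2 - 1*16 - 8)*(0 - 30) = (2 - 16 - 8)*(-30) = -22*(-30) = 660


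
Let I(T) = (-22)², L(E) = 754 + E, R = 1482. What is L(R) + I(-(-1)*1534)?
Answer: 2720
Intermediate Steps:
I(T) = 484
L(R) + I(-(-1)*1534) = (754 + 1482) + 484 = 2236 + 484 = 2720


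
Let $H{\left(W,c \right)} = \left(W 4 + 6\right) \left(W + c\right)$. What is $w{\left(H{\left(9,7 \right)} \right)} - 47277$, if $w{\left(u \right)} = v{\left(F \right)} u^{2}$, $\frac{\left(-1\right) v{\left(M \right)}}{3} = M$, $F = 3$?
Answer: $-4111533$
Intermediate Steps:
$v{\left(M \right)} = - 3 M$
$H{\left(W,c \right)} = \left(6 + 4 W\right) \left(W + c\right)$ ($H{\left(W,c \right)} = \left(4 W + 6\right) \left(W + c\right) = \left(6 + 4 W\right) \left(W + c\right)$)
$w{\left(u \right)} = - 9 u^{2}$ ($w{\left(u \right)} = \left(-3\right) 3 u^{2} = - 9 u^{2}$)
$w{\left(H{\left(9,7 \right)} \right)} - 47277 = - 9 \left(4 \cdot 9^{2} + 6 \cdot 9 + 6 \cdot 7 + 4 \cdot 9 \cdot 7\right)^{2} - 47277 = - 9 \left(4 \cdot 81 + 54 + 42 + 252\right)^{2} - 47277 = - 9 \left(324 + 54 + 42 + 252\right)^{2} - 47277 = - 9 \cdot 672^{2} - 47277 = \left(-9\right) 451584 - 47277 = -4064256 - 47277 = -4111533$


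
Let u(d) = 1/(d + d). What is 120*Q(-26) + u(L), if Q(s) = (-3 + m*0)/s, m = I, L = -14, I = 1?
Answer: 5027/364 ≈ 13.810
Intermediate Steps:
m = 1
u(d) = 1/(2*d)
Q(s) = -3/s (Q(s) = (-3 + 1*0)/s = (-3 + 0)/s = -3/s)
120*Q(-26) + u(L) = 120*(-3/(-26)) + (½)/(-14) = 120*(-3*(-1/26)) + (½)*(-1/14) = 120*(3/26) - 1/28 = 180/13 - 1/28 = 5027/364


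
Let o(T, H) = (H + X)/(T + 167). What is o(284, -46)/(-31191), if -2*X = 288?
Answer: 190/14067141 ≈ 1.3507e-5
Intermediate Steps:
X = -144 (X = -1/2*288 = -144)
o(T, H) = (-144 + H)/(167 + T) (o(T, H) = (H - 144)/(T + 167) = (-144 + H)/(167 + T))
o(284, -46)/(-31191) = ((-144 - 46)/(167 + 284))/(-31191) = (-190/451)*(-1/31191) = ((1/451)*(-190))*(-1/31191) = -190/451*(-1/31191) = 190/14067141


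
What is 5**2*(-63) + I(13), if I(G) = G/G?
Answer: -1574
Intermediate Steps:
I(G) = 1
5**2*(-63) + I(13) = 5**2*(-63) + 1 = 25*(-63) + 1 = -1575 + 1 = -1574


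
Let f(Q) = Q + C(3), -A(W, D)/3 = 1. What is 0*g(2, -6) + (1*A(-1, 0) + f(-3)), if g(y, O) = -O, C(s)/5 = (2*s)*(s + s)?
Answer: 174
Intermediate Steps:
A(W, D) = -3 (A(W, D) = -3*1 = -3)
C(s) = 20*s**2 (C(s) = 5*((2*s)*(s + s)) = 5*((2*s)*(2*s)) = 5*(4*s**2) = 20*s**2)
f(Q) = 180 + Q (f(Q) = Q + 20*3**2 = Q + 20*9 = Q + 180 = 180 + Q)
0*g(2, -6) + (1*A(-1, 0) + f(-3)) = 0*(-1*(-6)) + (1*(-3) + (180 - 3)) = 0*6 + (-3 + 177) = 0 + 174 = 174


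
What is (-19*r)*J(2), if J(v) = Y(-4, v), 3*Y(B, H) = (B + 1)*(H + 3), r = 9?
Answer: 855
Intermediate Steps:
Y(B, H) = (1 + B)*(3 + H)/3 (Y(B, H) = ((B + 1)*(H + 3))/3 = ((1 + B)*(3 + H))/3 = (1 + B)*(3 + H)/3)
J(v) = -3 - v (J(v) = 1 - 4 + v/3 + (⅓)*(-4)*v = 1 - 4 + v/3 - 4*v/3 = -3 - v)
(-19*r)*J(2) = (-19*9)*(-3 - 1*2) = -171*(-3 - 2) = -171*(-5) = 855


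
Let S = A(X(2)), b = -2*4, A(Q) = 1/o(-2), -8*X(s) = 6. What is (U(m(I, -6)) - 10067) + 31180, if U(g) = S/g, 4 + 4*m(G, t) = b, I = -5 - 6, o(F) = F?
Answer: 126679/6 ≈ 21113.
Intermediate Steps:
X(s) = -¾ (X(s) = -⅛*6 = -¾)
A(Q) = -½ (A(Q) = 1/(-2) = -½)
I = -11
b = -8
m(G, t) = -3 (m(G, t) = -1 + (¼)*(-8) = -1 - 2 = -3)
S = -½ ≈ -0.50000
U(g) = -1/(2*g)
(U(m(I, -6)) - 10067) + 31180 = (-½/(-3) - 10067) + 31180 = (-½*(-⅓) - 10067) + 31180 = (⅙ - 10067) + 31180 = -60401/6 + 31180 = 126679/6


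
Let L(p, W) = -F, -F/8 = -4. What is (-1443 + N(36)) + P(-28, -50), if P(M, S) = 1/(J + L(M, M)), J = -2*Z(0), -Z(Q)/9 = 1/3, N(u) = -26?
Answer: -38195/26 ≈ -1469.0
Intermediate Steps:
F = 32 (F = -8*(-4) = 32)
L(p, W) = -32 (L(p, W) = -1*32 = -32)
Z(Q) = -3 (Z(Q) = -9/3 = -9*⅓ = -3)
J = 6 (J = -2*(-3) = 6)
P(M, S) = -1/26 (P(M, S) = 1/(6 - 32) = 1/(-26) = -1/26)
(-1443 + N(36)) + P(-28, -50) = (-1443 - 26) - 1/26 = -1469 - 1/26 = -38195/26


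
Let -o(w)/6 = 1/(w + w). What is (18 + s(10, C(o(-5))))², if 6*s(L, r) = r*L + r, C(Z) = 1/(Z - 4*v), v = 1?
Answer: 3171961/10404 ≈ 304.88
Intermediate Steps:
o(w) = -3/w (o(w) = -6/(w + w) = -6*1/(2*w) = -3/w)
C(Z) = 1/(-4 + Z) (C(Z) = 1/(Z - 4*1) = 1/(Z - 4) = 1/(-4 + Z))
s(L, r) = r/6 + L*r/6 (s(L, r) = (r*L + r)/6 = (L*r + r)/6 = (r + L*r)/6 = r/6 + L*r/6)
(18 + s(10, C(o(-5))))² = (18 + (1 + 10)/(6*(-4 - 3/(-5))))² = (18 + (⅙)*11/(-4 - 3*(-⅕)))² = (18 + (⅙)*11/(-4 + ⅗))² = (18 + (⅙)*11/(-17/5))² = (18 + (⅙)*(-5/17)*11)² = (18 - 55/102)² = (1781/102)² = 3171961/10404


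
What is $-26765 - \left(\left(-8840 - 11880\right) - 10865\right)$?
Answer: $4820$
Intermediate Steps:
$-26765 - \left(\left(-8840 - 11880\right) - 10865\right) = -26765 - \left(-20720 - 10865\right) = -26765 - -31585 = -26765 + 31585 = 4820$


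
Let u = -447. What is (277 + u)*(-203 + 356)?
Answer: -26010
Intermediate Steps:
(277 + u)*(-203 + 356) = (277 - 447)*(-203 + 356) = -170*153 = -26010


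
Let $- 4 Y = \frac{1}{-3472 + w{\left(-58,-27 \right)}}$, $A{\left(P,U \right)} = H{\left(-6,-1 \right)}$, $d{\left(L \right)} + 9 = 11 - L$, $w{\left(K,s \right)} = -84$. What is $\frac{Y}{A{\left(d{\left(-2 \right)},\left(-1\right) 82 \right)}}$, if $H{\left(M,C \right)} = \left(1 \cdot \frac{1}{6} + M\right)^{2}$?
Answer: $\frac{9}{4356100} \approx 2.0661 \cdot 10^{-6}$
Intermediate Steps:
$H{\left(M,C \right)} = \left(\frac{1}{6} + M\right)^{2}$ ($H{\left(M,C \right)} = \left(1 \cdot \frac{1}{6} + M\right)^{2} = \left(\frac{1}{6} + M\right)^{2}$)
$d{\left(L \right)} = 2 - L$ ($d{\left(L \right)} = -9 - \left(-11 + L\right) = 2 - L$)
$A{\left(P,U \right)} = \frac{1225}{36}$ ($A{\left(P,U \right)} = \frac{\left(1 + 6 \left(-6\right)\right)^{2}}{36} = \frac{\left(1 - 36\right)^{2}}{36} = \frac{\left(-35\right)^{2}}{36} = \frac{1}{36} \cdot 1225 = \frac{1225}{36}$)
$Y = \frac{1}{14224}$ ($Y = - \frac{1}{4 \left(-3472 - 84\right)} = - \frac{1}{4 \left(-3556\right)} = \left(- \frac{1}{4}\right) \left(- \frac{1}{3556}\right) = \frac{1}{14224} \approx 7.0304 \cdot 10^{-5}$)
$\frac{Y}{A{\left(d{\left(-2 \right)},\left(-1\right) 82 \right)}} = \frac{1}{14224 \cdot \frac{1225}{36}} = \frac{1}{14224} \cdot \frac{36}{1225} = \frac{9}{4356100}$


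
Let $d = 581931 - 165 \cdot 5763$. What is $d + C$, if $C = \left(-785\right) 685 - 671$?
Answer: $-907360$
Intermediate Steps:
$d = -368964$ ($d = 581931 - 950895 = -368964$)
$C = -538396$ ($C = -537725 - 671 = -538396$)
$d + C = -368964 - 538396 = -907360$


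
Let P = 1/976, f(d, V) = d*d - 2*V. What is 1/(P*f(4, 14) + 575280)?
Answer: 244/140368317 ≈ 1.7383e-6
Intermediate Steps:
f(d, V) = d² - 2*V
P = 1/976 ≈ 0.0010246
1/(P*f(4, 14) + 575280) = 1/((4² - 2*14)/976 + 575280) = 1/((16 - 28)/976 + 575280) = 1/((1/976)*(-12) + 575280) = 1/(-3/244 + 575280) = 1/(140368317/244) = 244/140368317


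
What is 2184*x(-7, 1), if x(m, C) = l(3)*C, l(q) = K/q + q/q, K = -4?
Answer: -728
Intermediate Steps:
l(q) = 1 - 4/q (l(q) = -4/q + q/q = -4/q + 1 = 1 - 4/q)
x(m, C) = -C/3 (x(m, C) = ((-4 + 3)/3)*C = ((⅓)*(-1))*C = -C/3)
2184*x(-7, 1) = 2184*(-⅓*1) = 2184*(-⅓) = -728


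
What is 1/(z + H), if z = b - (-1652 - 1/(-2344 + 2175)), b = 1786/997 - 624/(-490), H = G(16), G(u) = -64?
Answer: 41280785/65680161461 ≈ 0.00062851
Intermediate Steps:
H = -64
b = 748634/244265 (b = 1786*(1/997) - 624*(-1/490) = 1786/997 + 312/245 = 748634/244265 ≈ 3.0648)
z = 68322131701/41280785 (z = 748634/244265 - (-1652 - 1/(-2344 + 2175)) = 748634/244265 - (-1652 - 1/(-169)) = 748634/244265 - (-1652 - 1*(-1/169)) = 748634/244265 - (-1652 + 1/169) = 748634/244265 - 1*(-279187/169) = 748634/244265 + 279187/169 = 68322131701/41280785 ≈ 1655.1)
1/(z + H) = 1/(68322131701/41280785 - 64) = 1/(65680161461/41280785) = 41280785/65680161461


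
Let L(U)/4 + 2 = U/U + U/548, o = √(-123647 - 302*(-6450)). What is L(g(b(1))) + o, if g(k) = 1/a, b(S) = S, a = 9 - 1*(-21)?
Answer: -16439/4110 + √1824253 ≈ 1346.6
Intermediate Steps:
a = 30 (a = 9 + 21 = 30)
g(k) = 1/30
o = √1824253 (o = √(-123647 + 1947900) = √1824253 ≈ 1350.6)
L(U) = -4 + U/137 (L(U) = -8 + 4*(U/U + U/548) = -8 + 4*(1 + U*(1/548)) = -8 + 4*(1 + U/548) = -8 + (4 + U/137) = -4 + U/137)
L(g(b(1))) + o = (-4 + (1/137)*(1/30)) + √1824253 = (-4 + 1/4110) + √1824253 = -16439/4110 + √1824253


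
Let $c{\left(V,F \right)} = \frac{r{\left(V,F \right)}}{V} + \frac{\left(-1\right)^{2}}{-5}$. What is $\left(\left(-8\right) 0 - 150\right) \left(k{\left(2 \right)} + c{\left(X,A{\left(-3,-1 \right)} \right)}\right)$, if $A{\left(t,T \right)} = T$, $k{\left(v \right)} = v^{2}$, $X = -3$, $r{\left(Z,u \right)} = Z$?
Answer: $-720$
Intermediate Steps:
$c{\left(V,F \right)} = \frac{4}{5}$ ($c{\left(V,F \right)} = \frac{V}{V} + \frac{\left(-1\right)^{2}}{-5} = 1 + 1 \left(- \frac{1}{5}\right) = 1 - \frac{1}{5} = \frac{4}{5}$)
$\left(\left(-8\right) 0 - 150\right) \left(k{\left(2 \right)} + c{\left(X,A{\left(-3,-1 \right)} \right)}\right) = \left(\left(-8\right) 0 - 150\right) \left(2^{2} + \frac{4}{5}\right) = \left(0 - 150\right) \left(4 + \frac{4}{5}\right) = \left(-150\right) \frac{24}{5} = -720$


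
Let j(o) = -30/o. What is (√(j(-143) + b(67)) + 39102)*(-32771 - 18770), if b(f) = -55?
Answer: -2015356182 - 51541*I*√1120405/143 ≈ -2.0154e+9 - 3.8151e+5*I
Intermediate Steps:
(√(j(-143) + b(67)) + 39102)*(-32771 - 18770) = (√(-30/(-143) - 55) + 39102)*(-32771 - 18770) = (√(-30*(-1/143) - 55) + 39102)*(-51541) = (√(30/143 - 55) + 39102)*(-51541) = (√(-7835/143) + 39102)*(-51541) = (I*√1120405/143 + 39102)*(-51541) = (39102 + I*√1120405/143)*(-51541) = -2015356182 - 51541*I*√1120405/143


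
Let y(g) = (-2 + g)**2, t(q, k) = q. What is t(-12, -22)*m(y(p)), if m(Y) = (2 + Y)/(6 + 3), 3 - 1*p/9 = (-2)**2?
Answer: -164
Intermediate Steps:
p = -9 (p = 27 - 9*(-2)**2 = 27 - 9*4 = 27 - 36 = -9)
m(Y) = 2/9 + Y/9 (m(Y) = (2 + Y)/9 = (2 + Y)*(1/9) = 2/9 + Y/9)
t(-12, -22)*m(y(p)) = -12*(2/9 + (-2 - 9)**2/9) = -12*(2/9 + (1/9)*(-11)**2) = -12*(2/9 + (1/9)*121) = -12*(2/9 + 121/9) = -12*41/3 = -164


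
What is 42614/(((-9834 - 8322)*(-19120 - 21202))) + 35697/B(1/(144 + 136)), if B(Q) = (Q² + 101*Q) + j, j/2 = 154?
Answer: 1024425178276170467/8849268396038796 ≈ 115.76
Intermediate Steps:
j = 308 (j = 2*154 = 308)
B(Q) = 308 + Q² + 101*Q (B(Q) = (Q² + 101*Q) + 308 = 308 + Q² + 101*Q)
42614/(((-9834 - 8322)*(-19120 - 21202))) + 35697/B(1/(144 + 136)) = 42614/(((-9834 - 8322)*(-19120 - 21202))) + 35697/(308 + (1/(144 + 136))² + 101/(144 + 136)) = 42614/((-18156*(-40322))) + 35697/(308 + (1/280)² + 101/280) = 42614/732086232 + 35697/(308 + (1/280)² + 101*(1/280)) = 42614*(1/732086232) + 35697/(308 + 1/78400 + 101/280) = 21307/366043116 + 35697/(24175481/78400) = 21307/366043116 + 35697*(78400/24175481) = 21307/366043116 + 2798644800/24175481 = 1024425178276170467/8849268396038796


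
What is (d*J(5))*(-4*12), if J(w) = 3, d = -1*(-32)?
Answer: -4608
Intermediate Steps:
d = 32
(d*J(5))*(-4*12) = (32*3)*(-4*12) = 96*(-48) = -4608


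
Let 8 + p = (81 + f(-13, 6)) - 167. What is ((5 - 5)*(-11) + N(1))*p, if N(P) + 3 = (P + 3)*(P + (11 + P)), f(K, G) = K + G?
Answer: -4949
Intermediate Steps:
f(K, G) = G + K
p = -101 (p = -8 + ((81 + (6 - 13)) - 167) = -8 + ((81 - 7) - 167) = -8 + (74 - 167) = -8 - 93 = -101)
N(P) = -3 + (3 + P)*(11 + 2*P) (N(P) = -3 + (P + 3)*(P + (11 + P)) = -3 + (3 + P)*(11 + 2*P))
((5 - 5)*(-11) + N(1))*p = ((5 - 5)*(-11) + (30 + 2*1**2 + 17*1))*(-101) = (0*(-11) + (30 + 2*1 + 17))*(-101) = (0 + (30 + 2 + 17))*(-101) = (0 + 49)*(-101) = 49*(-101) = -4949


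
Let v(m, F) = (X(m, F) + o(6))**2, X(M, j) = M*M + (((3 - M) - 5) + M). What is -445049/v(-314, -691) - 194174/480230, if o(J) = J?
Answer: -188796558692127/466877685080000 ≈ -0.40438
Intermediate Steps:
X(M, j) = -2 + M**2 (X(M, j) = M**2 + ((-2 - M) + M) = M**2 - 2 = -2 + M**2)
v(m, F) = (4 + m**2)**2 (v(m, F) = ((-2 + m**2) + 6)**2 = (4 + m**2)**2)
-445049/v(-314, -691) - 194174/480230 = -445049/(4 + (-314)**2)**2 - 194174/480230 = -445049/(4 + 98596)**2 - 194174*1/480230 = -445049/(98600**2) - 97087/240115 = -445049/9721960000 - 97087/240115 = -188796558692127/466877685080000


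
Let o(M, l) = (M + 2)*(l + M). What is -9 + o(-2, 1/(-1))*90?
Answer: -9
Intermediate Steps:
o(M, l) = (2 + M)*(M + l)
-9 + o(-2, 1/(-1))*90 = -9 + ((-2)² + 2*(-2) + 2/(-1) - 2/(-1))*90 = -9 + (4 - 4 + 2*(-1) - 2*(-1))*90 = -9 + (4 - 4 - 2 + 2)*90 = -9 + 0*90 = -9 + 0 = -9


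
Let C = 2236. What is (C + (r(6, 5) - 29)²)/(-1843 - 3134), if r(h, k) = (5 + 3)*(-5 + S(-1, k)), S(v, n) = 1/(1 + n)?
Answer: -61333/44793 ≈ -1.3693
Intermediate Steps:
r(h, k) = -40 + 8/(1 + k) (r(h, k) = (5 + 3)*(-5 + 1/(1 + k)) = 8*(-5 + 1/(1 + k)) = -40 + 8/(1 + k))
(C + (r(6, 5) - 29)²)/(-1843 - 3134) = (2236 + (8*(-4 - 5*5)/(1 + 5) - 29)²)/(-1843 - 3134) = (2236 + (8*(-4 - 25)/6 - 29)²)/(-4977) = (2236 + (8*(⅙)*(-29) - 29)²)*(-1/4977) = (2236 + (-116/3 - 29)²)*(-1/4977) = (2236 + (-203/3)²)*(-1/4977) = (2236 + 41209/9)*(-1/4977) = (61333/9)*(-1/4977) = -61333/44793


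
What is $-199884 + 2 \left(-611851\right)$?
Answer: $-1423586$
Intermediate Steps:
$-199884 + 2 \left(-611851\right) = -199884 - 1223702 = -1423586$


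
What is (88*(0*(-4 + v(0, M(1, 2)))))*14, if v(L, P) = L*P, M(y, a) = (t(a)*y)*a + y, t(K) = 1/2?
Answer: 0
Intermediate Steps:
t(K) = 1/2 (t(K) = 1*(1/2) = 1/2)
M(y, a) = y + a*y/2 (M(y, a) = (y/2)*a + y = a*y/2 + y = y + a*y/2)
(88*(0*(-4 + v(0, M(1, 2)))))*14 = (88*(0*(-4 + 0*((1/2)*1*(2 + 2)))))*14 = (88*(0*(-4 + 0*((1/2)*1*4))))*14 = (88*(0*(-4 + 0*2)))*14 = (88*(0*(-4 + 0)))*14 = (88*(0*(-4)))*14 = (88*0)*14 = 0*14 = 0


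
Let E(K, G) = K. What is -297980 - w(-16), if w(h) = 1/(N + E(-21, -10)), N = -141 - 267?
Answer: -127833419/429 ≈ -2.9798e+5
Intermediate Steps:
N = -408
w(h) = -1/429 (w(h) = 1/(-408 - 21) = 1/(-429) = -1/429)
-297980 - w(-16) = -297980 - 1*(-1/429) = -297980 + 1/429 = -127833419/429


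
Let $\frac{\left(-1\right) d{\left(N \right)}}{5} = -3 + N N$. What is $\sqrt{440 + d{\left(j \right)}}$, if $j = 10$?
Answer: $3 i \sqrt{5} \approx 6.7082 i$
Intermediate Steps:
$d{\left(N \right)} = 15 - 5 N^{2}$ ($d{\left(N \right)} = - 5 \left(-3 + N N\right) = - 5 \left(-3 + N^{2}\right) = 15 - 5 N^{2}$)
$\sqrt{440 + d{\left(j \right)}} = \sqrt{440 + \left(15 - 5 \cdot 10^{2}\right)} = \sqrt{440 + \left(15 - 500\right)} = \sqrt{440 - 485} = \sqrt{-45} = 3 i \sqrt{5}$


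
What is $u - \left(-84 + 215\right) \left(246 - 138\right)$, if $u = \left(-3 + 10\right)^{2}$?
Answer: $-14099$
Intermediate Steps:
$u = 49$ ($u = 7^{2} = 49$)
$u - \left(-84 + 215\right) \left(246 - 138\right) = 49 - \left(-84 + 215\right) \left(246 - 138\right) = 49 - 131 \cdot 108 = 49 - 14148 = -14099$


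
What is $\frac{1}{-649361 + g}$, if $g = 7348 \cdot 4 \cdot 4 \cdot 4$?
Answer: $- \frac{1}{179089} \approx -5.5838 \cdot 10^{-6}$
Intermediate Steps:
$g = 470272$ ($g = 7348 \cdot 16 \cdot 4 = 7348 \cdot 64 = 470272$)
$\frac{1}{-649361 + g} = \frac{1}{-649361 + 470272} = \frac{1}{-179089} = - \frac{1}{179089}$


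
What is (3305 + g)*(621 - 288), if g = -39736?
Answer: -12131523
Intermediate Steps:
(3305 + g)*(621 - 288) = (3305 - 39736)*(621 - 288) = -36431*333 = -12131523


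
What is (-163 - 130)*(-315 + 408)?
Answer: -27249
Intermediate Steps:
(-163 - 130)*(-315 + 408) = -293*93 = -27249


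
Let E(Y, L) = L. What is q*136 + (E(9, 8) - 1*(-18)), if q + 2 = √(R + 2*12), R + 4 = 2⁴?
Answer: 570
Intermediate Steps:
R = 12 (R = -4 + 2⁴ = -4 + 16 = 12)
q = 4 (q = -2 + √(12 + 2*12) = -2 + √(12 + 24) = -2 + √36 = -2 + 6 = 4)
q*136 + (E(9, 8) - 1*(-18)) = 4*136 + (8 - 1*(-18)) = 544 + (8 + 18) = 544 + 26 = 570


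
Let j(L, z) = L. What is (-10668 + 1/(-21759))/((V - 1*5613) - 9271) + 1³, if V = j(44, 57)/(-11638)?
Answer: 294116621119/171322489242 ≈ 1.7167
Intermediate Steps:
V = -2/529 (V = 44/(-11638) = 44*(-1/11638) = -2/529 ≈ -0.0037807)
(-10668 + 1/(-21759))/((V - 1*5613) - 9271) + 1³ = (-10668 + 1/(-21759))/((-2/529 - 1*5613) - 9271) + 1³ = (-10668 - 1/21759)/((-2/529 - 5613) - 9271) + 1 = -232125013/(21759*(-2969279/529 - 9271)) + 1 = -232125013/(21759*(-7873638/529)) + 1 = -232125013/21759*(-529/7873638) + 1 = 122794131877/171322489242 + 1 = 294116621119/171322489242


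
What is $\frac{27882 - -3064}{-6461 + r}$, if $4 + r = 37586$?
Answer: $\frac{30946}{31121} \approx 0.99438$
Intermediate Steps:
$r = 37582$ ($r = -4 + 37586 = 37582$)
$\frac{27882 - -3064}{-6461 + r} = \frac{27882 - -3064}{-6461 + 37582} = \frac{27882 + \left(-11990 + 15054\right)}{31121} = \left(27882 + 3064\right) \frac{1}{31121} = 30946 \cdot \frac{1}{31121} = \frac{30946}{31121}$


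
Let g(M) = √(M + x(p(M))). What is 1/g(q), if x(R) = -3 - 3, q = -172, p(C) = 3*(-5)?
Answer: -I*√178/178 ≈ -0.074953*I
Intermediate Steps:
p(C) = -15
x(R) = -6
g(M) = √(-6 + M) (g(M) = √(M - 6) = √(-6 + M))
1/g(q) = 1/(√(-6 - 172)) = 1/(√(-178)) = 1/(I*√178) = -I*√178/178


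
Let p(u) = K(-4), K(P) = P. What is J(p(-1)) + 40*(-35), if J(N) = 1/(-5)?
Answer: -7001/5 ≈ -1400.2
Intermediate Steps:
p(u) = -4
J(N) = -1/5
J(p(-1)) + 40*(-35) = -1/5 + 40*(-35) = -1/5 - 1400 = -7001/5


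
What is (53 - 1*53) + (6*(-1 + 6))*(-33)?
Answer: -990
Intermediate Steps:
(53 - 1*53) + (6*(-1 + 6))*(-33) = (53 - 53) + (6*5)*(-33) = 0 + 30*(-33) = 0 - 990 = -990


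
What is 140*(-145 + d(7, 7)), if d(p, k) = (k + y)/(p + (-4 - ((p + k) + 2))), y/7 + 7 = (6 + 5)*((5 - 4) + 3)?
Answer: -301140/13 ≈ -23165.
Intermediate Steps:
y = 259 (y = -49 + 7*((6 + 5)*((5 - 4) + 3)) = -49 + 7*(11*(1 + 3)) = -49 + 7*(11*4) = -49 + 7*44 = -49 + 308 = 259)
d(p, k) = (259 + k)/(-6 - k) (d(p, k) = (k + 259)/(p + (-4 - ((p + k) + 2))) = (259 + k)/(p + (-4 - ((k + p) + 2))) = (259 + k)/(p + (-4 - (2 + k + p))) = (259 + k)/(p + (-4 + (-2 - k - p))) = (259 + k)/(p + (-6 - k - p)) = (259 + k)/(-6 - k))
140*(-145 + d(7, 7)) = 140*(-145 + (-259 - 1*7)/(6 + 7)) = 140*(-145 + (-259 - 7)/13) = 140*(-145 + (1/13)*(-266)) = 140*(-145 - 266/13) = 140*(-2151/13) = -301140/13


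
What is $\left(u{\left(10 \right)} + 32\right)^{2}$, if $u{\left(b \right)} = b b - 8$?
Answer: $15376$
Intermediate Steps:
$u{\left(b \right)} = -8 + b^{2}$ ($u{\left(b \right)} = b^{2} - 8 = -8 + b^{2}$)
$\left(u{\left(10 \right)} + 32\right)^{2} = \left(\left(-8 + 10^{2}\right) + 32\right)^{2} = \left(\left(-8 + 100\right) + 32\right)^{2} = \left(92 + 32\right)^{2} = 124^{2} = 15376$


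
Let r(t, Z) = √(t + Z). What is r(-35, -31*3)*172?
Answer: 1376*I*√2 ≈ 1946.0*I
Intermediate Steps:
r(t, Z) = √(Z + t)
r(-35, -31*3)*172 = √(-31*3 - 35)*172 = √(-93 - 35)*172 = √(-128)*172 = (8*I*√2)*172 = 1376*I*√2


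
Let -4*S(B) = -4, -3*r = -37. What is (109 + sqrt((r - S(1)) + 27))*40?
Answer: 4360 + 40*sqrt(345)/3 ≈ 4607.7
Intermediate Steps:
r = 37/3 (r = -1/3*(-37) = 37/3 ≈ 12.333)
S(B) = 1 (S(B) = -1/4*(-4) = 1)
(109 + sqrt((r - S(1)) + 27))*40 = (109 + sqrt((37/3 - 1*1) + 27))*40 = (109 + sqrt((37/3 - 1) + 27))*40 = (109 + sqrt(34/3 + 27))*40 = (109 + sqrt(115/3))*40 = (109 + sqrt(345)/3)*40 = 4360 + 40*sqrt(345)/3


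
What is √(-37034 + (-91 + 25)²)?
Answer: I*√32678 ≈ 180.77*I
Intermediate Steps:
√(-37034 + (-91 + 25)²) = √(-37034 + (-66)²) = √(-37034 + 4356) = √(-32678) = I*√32678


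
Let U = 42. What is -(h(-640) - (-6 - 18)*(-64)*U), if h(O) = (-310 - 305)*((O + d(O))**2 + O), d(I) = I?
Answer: 1007286912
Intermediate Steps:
h(O) = -2460*O**2 - 615*O (h(O) = (-310 - 305)*((O + O)**2 + O) = -615*((2*O)**2 + O) = -615*(4*O**2 + O) = -615*(O + 4*O**2) = -2460*O**2 - 615*O)
-(h(-640) - (-6 - 18)*(-64)*U) = -(615*(-640)*(-1 - 4*(-640)) - (-6 - 18)*(-64)*42) = -(615*(-640)*(-1 + 2560) - (-24*(-64))*42) = -(615*(-640)*2559 - 1536*42) = -(-1007222400 - 1*64512) = -(-1007222400 - 64512) = -1*(-1007286912) = 1007286912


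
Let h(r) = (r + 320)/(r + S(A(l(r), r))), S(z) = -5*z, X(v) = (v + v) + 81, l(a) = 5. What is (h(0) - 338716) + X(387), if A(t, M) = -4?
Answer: -337845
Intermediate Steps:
X(v) = 81 + 2*v (X(v) = 2*v + 81 = 81 + 2*v)
h(r) = (320 + r)/(20 + r) (h(r) = (r + 320)/(r - 5*(-4)) = (320 + r)/(r + 20) = (320 + r)/(20 + r))
(h(0) - 338716) + X(387) = ((320 + 0)/(20 + 0) - 338716) + (81 + 2*387) = (320/20 - 338716) + (81 + 774) = ((1/20)*320 - 338716) + 855 = (16 - 338716) + 855 = -338700 + 855 = -337845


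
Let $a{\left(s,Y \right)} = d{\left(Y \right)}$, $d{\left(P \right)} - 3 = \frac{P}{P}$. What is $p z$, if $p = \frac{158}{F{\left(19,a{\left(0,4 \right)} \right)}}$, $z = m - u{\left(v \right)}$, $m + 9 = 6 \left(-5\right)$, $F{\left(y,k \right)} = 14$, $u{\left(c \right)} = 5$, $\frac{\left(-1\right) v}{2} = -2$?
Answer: $- \frac{3476}{7} \approx -496.57$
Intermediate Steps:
$v = 4$ ($v = \left(-2\right) \left(-2\right) = 4$)
$d{\left(P \right)} = 4$ ($d{\left(P \right)} = 3 + \frac{P}{P} = 3 + 1 = 4$)
$a{\left(s,Y \right)} = 4$
$m = -39$ ($m = -9 + 6 \left(-5\right) = -9 - 30 = -39$)
$z = -44$ ($z = -39 - 5 = -44$)
$p = \frac{79}{7}$ ($p = \frac{158}{14} = 158 \cdot \frac{1}{14} = \frac{79}{7} \approx 11.286$)
$p z = \frac{79}{7} \left(-44\right) = - \frac{3476}{7}$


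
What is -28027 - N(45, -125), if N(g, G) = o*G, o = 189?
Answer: -4402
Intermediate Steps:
N(g, G) = 189*G
-28027 - N(45, -125) = -28027 - 189*(-125) = -28027 - 1*(-23625) = -28027 + 23625 = -4402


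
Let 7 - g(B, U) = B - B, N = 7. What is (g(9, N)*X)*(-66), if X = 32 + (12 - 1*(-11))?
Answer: -25410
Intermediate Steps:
g(B, U) = 7 (g(B, U) = 7 - (B - B) = 7 - 1*0 = 7 + 0 = 7)
X = 55 (X = 32 + (12 + 11) = 32 + 23 = 55)
(g(9, N)*X)*(-66) = (7*55)*(-66) = 385*(-66) = -25410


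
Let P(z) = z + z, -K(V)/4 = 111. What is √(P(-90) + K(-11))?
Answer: 4*I*√39 ≈ 24.98*I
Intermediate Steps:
K(V) = -444 (K(V) = -4*111 = -444)
P(z) = 2*z
√(P(-90) + K(-11)) = √(2*(-90) - 444) = √(-180 - 444) = √(-624) = 4*I*√39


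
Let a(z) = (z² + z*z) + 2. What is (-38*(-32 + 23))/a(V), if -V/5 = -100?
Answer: 171/250001 ≈ 0.00068400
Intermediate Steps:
V = 500 (V = -5*(-100) = 500)
a(z) = 2 + 2*z² (a(z) = (z² + z²) + 2 = 2*z² + 2 = 2 + 2*z²)
(-38*(-32 + 23))/a(V) = (-38*(-32 + 23))/(2 + 2*500²) = (-38*(-9))/(2 + 2*250000) = 342/(2 + 500000) = 342/500002 = 342*(1/500002) = 171/250001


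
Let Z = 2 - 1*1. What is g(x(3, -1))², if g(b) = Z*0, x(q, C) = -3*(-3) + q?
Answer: 0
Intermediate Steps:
Z = 1 (Z = 2 - 1 = 1)
x(q, C) = 9 + q
g(b) = 0 (g(b) = 1*0 = 0)
g(x(3, -1))² = 0² = 0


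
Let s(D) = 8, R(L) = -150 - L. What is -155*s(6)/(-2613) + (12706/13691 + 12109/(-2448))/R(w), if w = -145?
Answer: 186571814201/145960298640 ≈ 1.2782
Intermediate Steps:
-155*s(6)/(-2613) + (12706/13691 + 12109/(-2448))/R(w) = -155*8/(-2613) + (12706/13691 + 12109/(-2448))/(-150 - 1*(-145)) = -1240*(-1/2613) + (12706*(1/13691) + 12109*(-1/2448))/(-150 + 145) = 1240/2613 + (12706/13691 - 12109/2448)/(-5) = 1240/2613 - 134680031/33515568*(-⅕) = 1240/2613 + 134680031/167577840 = 186571814201/145960298640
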